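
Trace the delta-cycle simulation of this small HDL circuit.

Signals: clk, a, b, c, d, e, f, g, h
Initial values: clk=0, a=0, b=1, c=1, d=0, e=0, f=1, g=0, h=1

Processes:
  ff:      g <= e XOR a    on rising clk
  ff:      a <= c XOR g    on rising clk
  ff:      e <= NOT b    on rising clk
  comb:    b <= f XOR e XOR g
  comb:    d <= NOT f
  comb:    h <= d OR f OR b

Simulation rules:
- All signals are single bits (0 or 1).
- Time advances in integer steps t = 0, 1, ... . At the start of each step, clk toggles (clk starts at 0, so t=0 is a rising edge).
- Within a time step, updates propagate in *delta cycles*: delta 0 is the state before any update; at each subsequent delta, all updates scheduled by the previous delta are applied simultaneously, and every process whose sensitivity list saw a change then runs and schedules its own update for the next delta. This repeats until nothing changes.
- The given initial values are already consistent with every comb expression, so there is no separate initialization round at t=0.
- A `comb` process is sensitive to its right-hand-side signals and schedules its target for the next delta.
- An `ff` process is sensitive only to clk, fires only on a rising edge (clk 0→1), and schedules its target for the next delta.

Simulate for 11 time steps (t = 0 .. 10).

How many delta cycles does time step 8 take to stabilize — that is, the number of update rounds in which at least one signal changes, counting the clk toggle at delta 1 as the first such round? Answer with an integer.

t=0 Δ0: d=0 a=0 clk=0 b=1 e=0 c=1 h=1 f=1 g=0
  Δ1: clk:0→1
  Δ2: a:0→1
  (2Δ to stable)
t=1 Δ0: d=0 a=1 clk=1 b=1 e=0 c=1 h=1 f=1 g=0
  Δ1: clk:1→0
  (1Δ to stable)
t=2 Δ0: d=0 a=1 clk=0 b=1 e=0 c=1 h=1 f=1 g=0
  Δ1: clk:0→1
  Δ2: g:0→1
  Δ3: b:1→0
  (3Δ to stable)
t=3 Δ0: d=0 a=1 clk=1 b=0 e=0 c=1 h=1 f=1 g=1
  Δ1: clk:1→0
  (1Δ to stable)
t=4 Δ0: d=0 a=1 clk=0 b=0 e=0 c=1 h=1 f=1 g=1
  Δ1: clk:0→1
  Δ2: a:1→0, e:0→1
  Δ3: b:0→1
  (3Δ to stable)
t=5 Δ0: d=0 a=0 clk=1 b=1 e=1 c=1 h=1 f=1 g=1
  Δ1: clk:1→0
  (1Δ to stable)
t=6 Δ0: d=0 a=0 clk=0 b=1 e=1 c=1 h=1 f=1 g=1
  Δ1: clk:0→1
  Δ2: e:1→0
  Δ3: b:1→0
  (3Δ to stable)
t=7 Δ0: d=0 a=0 clk=1 b=0 e=0 c=1 h=1 f=1 g=1
  Δ1: clk:1→0
  (1Δ to stable)
t=8 Δ0: d=0 a=0 clk=0 b=0 e=0 c=1 h=1 f=1 g=1
  Δ1: clk:0→1
  Δ2: e:0→1, g:1→0
  (2Δ to stable)
t=9 Δ0: d=0 a=0 clk=1 b=0 e=1 c=1 h=1 f=1 g=0
  Δ1: clk:1→0
  (1Δ to stable)
t=10 Δ0: d=0 a=0 clk=0 b=0 e=1 c=1 h=1 f=1 g=0
  Δ1: clk:0→1
  Δ2: a:0→1, g:0→1
  Δ3: b:0→1
  (3Δ to stable)

2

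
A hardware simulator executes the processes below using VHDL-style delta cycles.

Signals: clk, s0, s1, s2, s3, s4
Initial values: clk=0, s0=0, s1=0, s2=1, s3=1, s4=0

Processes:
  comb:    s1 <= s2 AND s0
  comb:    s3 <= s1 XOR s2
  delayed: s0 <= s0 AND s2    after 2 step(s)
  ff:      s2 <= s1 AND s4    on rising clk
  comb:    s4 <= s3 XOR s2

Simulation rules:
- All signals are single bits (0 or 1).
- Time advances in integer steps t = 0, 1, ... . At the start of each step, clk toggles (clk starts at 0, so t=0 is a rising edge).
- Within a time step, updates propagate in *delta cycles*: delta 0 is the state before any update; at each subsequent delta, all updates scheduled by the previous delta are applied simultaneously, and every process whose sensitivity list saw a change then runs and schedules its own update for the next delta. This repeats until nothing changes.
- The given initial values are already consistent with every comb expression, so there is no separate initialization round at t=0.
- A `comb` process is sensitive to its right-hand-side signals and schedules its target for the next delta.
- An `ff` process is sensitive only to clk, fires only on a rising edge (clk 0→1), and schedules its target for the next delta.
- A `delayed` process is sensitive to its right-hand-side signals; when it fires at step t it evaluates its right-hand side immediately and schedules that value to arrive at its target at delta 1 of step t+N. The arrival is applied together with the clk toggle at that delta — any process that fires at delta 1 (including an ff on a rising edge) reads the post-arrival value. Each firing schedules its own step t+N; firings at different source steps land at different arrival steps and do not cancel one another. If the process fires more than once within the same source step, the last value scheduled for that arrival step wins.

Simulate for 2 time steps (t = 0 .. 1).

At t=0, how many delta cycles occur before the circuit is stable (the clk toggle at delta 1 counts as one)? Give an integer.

[bits: s3,s0,s2,s1,clk,s4]
t=0: Δ0=101000 Δ1=101010 Δ2=100010 Δ3=000011 Δ4=000010 | 4Δ
t=1: Δ0=000010 Δ1=000000 | 1Δ

4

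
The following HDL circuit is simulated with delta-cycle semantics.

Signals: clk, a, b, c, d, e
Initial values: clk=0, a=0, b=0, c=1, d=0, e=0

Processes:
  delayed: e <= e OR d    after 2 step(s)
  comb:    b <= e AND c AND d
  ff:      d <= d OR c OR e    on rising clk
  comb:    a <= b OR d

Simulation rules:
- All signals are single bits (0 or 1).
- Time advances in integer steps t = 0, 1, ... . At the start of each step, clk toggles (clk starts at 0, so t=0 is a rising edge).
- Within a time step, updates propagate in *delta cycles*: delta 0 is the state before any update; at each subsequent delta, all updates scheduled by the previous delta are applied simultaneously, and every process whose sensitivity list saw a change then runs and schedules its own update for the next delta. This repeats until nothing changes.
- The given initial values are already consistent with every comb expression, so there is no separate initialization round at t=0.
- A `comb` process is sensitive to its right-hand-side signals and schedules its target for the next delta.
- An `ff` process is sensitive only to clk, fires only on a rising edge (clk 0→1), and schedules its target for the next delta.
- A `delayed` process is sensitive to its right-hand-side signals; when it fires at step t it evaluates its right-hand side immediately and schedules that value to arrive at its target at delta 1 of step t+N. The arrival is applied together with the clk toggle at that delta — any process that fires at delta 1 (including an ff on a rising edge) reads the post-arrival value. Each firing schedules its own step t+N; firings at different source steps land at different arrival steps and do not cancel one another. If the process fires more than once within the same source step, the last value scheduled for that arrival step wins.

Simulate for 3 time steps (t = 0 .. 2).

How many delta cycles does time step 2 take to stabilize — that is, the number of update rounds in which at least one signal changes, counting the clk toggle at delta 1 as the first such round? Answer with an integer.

2

t=0 Δ0: a=0 c=1 b=0 d=0 e=0 clk=0
  Δ1: clk:0→1
  Δ2: d:0→1
  Δ3: a:0→1
  (3Δ to stable)
t=1 Δ0: a=1 c=1 b=0 d=1 e=0 clk=1
  Δ1: clk:1→0
  (1Δ to stable)
t=2 Δ0: a=1 c=1 b=0 d=1 e=0 clk=0
  Δ1: e:0→1, clk:0→1
  Δ2: b:0→1
  (2Δ to stable)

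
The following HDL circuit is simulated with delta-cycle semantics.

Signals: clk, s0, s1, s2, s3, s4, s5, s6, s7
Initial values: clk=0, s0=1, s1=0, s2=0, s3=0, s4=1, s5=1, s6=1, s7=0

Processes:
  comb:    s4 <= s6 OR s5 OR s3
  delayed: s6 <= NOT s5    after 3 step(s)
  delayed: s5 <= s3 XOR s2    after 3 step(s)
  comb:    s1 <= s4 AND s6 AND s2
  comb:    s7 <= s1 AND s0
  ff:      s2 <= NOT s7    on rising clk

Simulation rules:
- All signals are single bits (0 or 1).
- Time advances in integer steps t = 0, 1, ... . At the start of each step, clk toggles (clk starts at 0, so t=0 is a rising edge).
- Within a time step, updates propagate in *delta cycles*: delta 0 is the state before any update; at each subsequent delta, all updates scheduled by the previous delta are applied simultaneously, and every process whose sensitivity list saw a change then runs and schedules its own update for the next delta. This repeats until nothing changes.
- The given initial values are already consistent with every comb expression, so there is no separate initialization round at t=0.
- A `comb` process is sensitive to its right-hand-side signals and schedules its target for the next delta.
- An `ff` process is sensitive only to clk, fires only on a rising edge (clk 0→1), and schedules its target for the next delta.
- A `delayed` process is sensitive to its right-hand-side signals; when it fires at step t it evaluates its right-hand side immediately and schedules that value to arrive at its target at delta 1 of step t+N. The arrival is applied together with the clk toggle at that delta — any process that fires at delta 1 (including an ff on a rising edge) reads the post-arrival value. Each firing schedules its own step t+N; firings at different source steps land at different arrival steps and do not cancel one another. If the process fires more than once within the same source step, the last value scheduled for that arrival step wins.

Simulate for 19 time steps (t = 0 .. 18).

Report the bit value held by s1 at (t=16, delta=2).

0

t=0 Δ0: s7=0 s5=1 s0=1 s4=1 s3=0 s6=1 s1=0 s2=0 clk=0
  Δ1: clk:0→1
  Δ2: s2:0→1
  Δ3: s1:0→1
  Δ4: s7:0→1
  (4Δ to stable)
t=1 Δ0: s7=1 s5=1 s0=1 s4=1 s3=0 s6=1 s1=1 s2=1 clk=1
  Δ1: clk:1→0
  (1Δ to stable)
t=2 Δ0: s7=1 s5=1 s0=1 s4=1 s3=0 s6=1 s1=1 s2=1 clk=0
  Δ1: clk:0→1
  Δ2: s2:1→0
  Δ3: s1:1→0
  Δ4: s7:1→0
  (4Δ to stable)
t=3 Δ0: s7=0 s5=1 s0=1 s4=1 s3=0 s6=1 s1=0 s2=0 clk=1
  Δ1: clk:1→0
  (1Δ to stable)
t=4 Δ0: s7=0 s5=1 s0=1 s4=1 s3=0 s6=1 s1=0 s2=0 clk=0
  Δ1: clk:0→1
  Δ2: s2:0→1
  Δ3: s1:0→1
  Δ4: s7:0→1
  (4Δ to stable)
t=5 Δ0: s7=1 s5=1 s0=1 s4=1 s3=0 s6=1 s1=1 s2=1 clk=1
  Δ1: s5:1→0, clk:1→0
  (1Δ to stable)
t=6 Δ0: s7=1 s5=0 s0=1 s4=1 s3=0 s6=1 s1=1 s2=1 clk=0
  Δ1: clk:0→1
  Δ2: s2:1→0
  Δ3: s1:1→0
  Δ4: s7:1→0
  (4Δ to stable)
t=7 Δ0: s7=0 s5=0 s0=1 s4=1 s3=0 s6=1 s1=0 s2=0 clk=1
  Δ1: s5:0→1, clk:1→0
  (1Δ to stable)
t=8 Δ0: s7=0 s5=1 s0=1 s4=1 s3=0 s6=1 s1=0 s2=0 clk=0
  Δ1: clk:0→1
  Δ2: s2:0→1
  Δ3: s1:0→1
  Δ4: s7:0→1
  (4Δ to stable)
t=9 Δ0: s7=1 s5=1 s0=1 s4=1 s3=0 s6=1 s1=1 s2=1 clk=1
  Δ1: s5:1→0, clk:1→0
  (1Δ to stable)
t=10 Δ0: s7=1 s5=0 s0=1 s4=1 s3=0 s6=1 s1=1 s2=1 clk=0
  Δ1: s6:1→0, clk:0→1
  Δ2: s4:1→0, s1:1→0, s2:1→0
  Δ3: s7:1→0
  (3Δ to stable)
t=11 Δ0: s7=0 s5=0 s0=1 s4=0 s3=0 s6=0 s1=0 s2=0 clk=1
  Δ1: s5:0→1, clk:1→0
  Δ2: s4:0→1
  (2Δ to stable)
t=12 Δ0: s7=0 s5=1 s0=1 s4=1 s3=0 s6=0 s1=0 s2=0 clk=0
  Δ1: s6:0→1, clk:0→1
  Δ2: s2:0→1
  Δ3: s1:0→1
  Δ4: s7:0→1
  (4Δ to stable)
t=13 Δ0: s7=1 s5=1 s0=1 s4=1 s3=0 s6=1 s1=1 s2=1 clk=1
  Δ1: s5:1→0, clk:1→0
  (1Δ to stable)
t=14 Δ0: s7=1 s5=0 s0=1 s4=1 s3=0 s6=1 s1=1 s2=1 clk=0
  Δ1: s6:1→0, clk:0→1
  Δ2: s4:1→0, s1:1→0, s2:1→0
  Δ3: s7:1→0
  (3Δ to stable)
t=15 Δ0: s7=0 s5=0 s0=1 s4=0 s3=0 s6=0 s1=0 s2=0 clk=1
  Δ1: s5:0→1, clk:1→0
  Δ2: s4:0→1
  (2Δ to stable)
t=16 Δ0: s7=0 s5=1 s0=1 s4=1 s3=0 s6=0 s1=0 s2=0 clk=0
  Δ1: s6:0→1, clk:0→1
  Δ2: s2:0→1
  Δ3: s1:0→1
  Δ4: s7:0→1
  (4Δ to stable)
t=17 Δ0: s7=1 s5=1 s0=1 s4=1 s3=0 s6=1 s1=1 s2=1 clk=1
  Δ1: s5:1→0, clk:1→0
  (1Δ to stable)
t=18 Δ0: s7=1 s5=0 s0=1 s4=1 s3=0 s6=1 s1=1 s2=1 clk=0
  Δ1: s6:1→0, clk:0→1
  Δ2: s4:1→0, s1:1→0, s2:1→0
  Δ3: s7:1→0
  (3Δ to stable)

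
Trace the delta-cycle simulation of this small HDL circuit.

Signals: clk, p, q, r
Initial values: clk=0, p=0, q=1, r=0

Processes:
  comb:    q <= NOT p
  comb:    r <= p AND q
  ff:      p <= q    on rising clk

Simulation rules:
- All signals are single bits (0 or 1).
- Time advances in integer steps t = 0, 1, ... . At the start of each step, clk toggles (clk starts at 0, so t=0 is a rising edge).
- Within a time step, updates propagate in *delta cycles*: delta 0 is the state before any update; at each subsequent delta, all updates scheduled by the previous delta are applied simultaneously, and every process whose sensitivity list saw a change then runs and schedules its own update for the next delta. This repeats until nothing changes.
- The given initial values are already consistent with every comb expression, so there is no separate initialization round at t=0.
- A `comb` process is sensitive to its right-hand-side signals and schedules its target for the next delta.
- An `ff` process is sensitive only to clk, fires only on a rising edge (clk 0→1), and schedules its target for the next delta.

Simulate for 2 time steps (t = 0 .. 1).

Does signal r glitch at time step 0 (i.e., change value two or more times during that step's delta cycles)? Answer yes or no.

yes

[bits: q,p,clk,r]
t=0: Δ0=1000 Δ1=1010 Δ2=1110 Δ3=0111 Δ4=0110 | 4Δ
t=1: Δ0=0110 Δ1=0100 | 1Δ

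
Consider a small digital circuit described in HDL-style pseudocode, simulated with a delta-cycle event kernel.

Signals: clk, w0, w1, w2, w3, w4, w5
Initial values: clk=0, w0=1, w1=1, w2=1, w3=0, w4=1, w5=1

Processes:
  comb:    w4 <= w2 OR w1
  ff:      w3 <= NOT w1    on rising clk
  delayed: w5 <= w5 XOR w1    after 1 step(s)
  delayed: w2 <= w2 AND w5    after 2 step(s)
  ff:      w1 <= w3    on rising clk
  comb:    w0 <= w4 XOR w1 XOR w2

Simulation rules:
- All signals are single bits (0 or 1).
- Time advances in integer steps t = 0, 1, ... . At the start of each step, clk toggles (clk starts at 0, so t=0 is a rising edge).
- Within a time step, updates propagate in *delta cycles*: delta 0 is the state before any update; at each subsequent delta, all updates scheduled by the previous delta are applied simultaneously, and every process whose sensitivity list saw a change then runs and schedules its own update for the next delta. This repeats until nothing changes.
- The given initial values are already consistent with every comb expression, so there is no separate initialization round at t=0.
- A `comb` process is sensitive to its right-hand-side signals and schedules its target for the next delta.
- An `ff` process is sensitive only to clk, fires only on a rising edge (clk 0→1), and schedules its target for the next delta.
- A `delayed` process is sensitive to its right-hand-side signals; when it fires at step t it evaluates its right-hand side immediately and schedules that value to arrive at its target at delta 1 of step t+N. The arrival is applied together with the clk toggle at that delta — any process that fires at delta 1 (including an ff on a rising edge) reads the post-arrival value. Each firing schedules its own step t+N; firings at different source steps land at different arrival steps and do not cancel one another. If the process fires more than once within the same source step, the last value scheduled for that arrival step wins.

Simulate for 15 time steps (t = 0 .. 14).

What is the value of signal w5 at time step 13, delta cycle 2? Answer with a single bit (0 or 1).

t0.Δ0 w0=1 w4=1 w2=1 clk=0 w3=0 w1=1 w5=1
t0.Δ1 w0=1 w4=1 w2=1 clk=1 w3=0 w1=1 w5=1
t0.Δ2 w0=1 w4=1 w2=1 clk=1 w3=0 w1=0 w5=1
t0.Δ3 w0=0 w4=1 w2=1 clk=1 w3=0 w1=0 w5=1
t1.Δ0 w0=0 w4=1 w2=1 clk=1 w3=0 w1=0 w5=1
t1.Δ1 w0=0 w4=1 w2=1 clk=0 w3=0 w1=0 w5=1
t2.Δ0 w0=0 w4=1 w2=1 clk=0 w3=0 w1=0 w5=1
t2.Δ1 w0=0 w4=1 w2=1 clk=1 w3=0 w1=0 w5=1
t2.Δ2 w0=0 w4=1 w2=1 clk=1 w3=1 w1=0 w5=1
t3.Δ0 w0=0 w4=1 w2=1 clk=1 w3=1 w1=0 w5=1
t3.Δ1 w0=0 w4=1 w2=1 clk=0 w3=1 w1=0 w5=1
t4.Δ0 w0=0 w4=1 w2=1 clk=0 w3=1 w1=0 w5=1
t4.Δ1 w0=0 w4=1 w2=1 clk=1 w3=1 w1=0 w5=1
t4.Δ2 w0=0 w4=1 w2=1 clk=1 w3=1 w1=1 w5=1
t4.Δ3 w0=1 w4=1 w2=1 clk=1 w3=1 w1=1 w5=1
t5.Δ0 w0=1 w4=1 w2=1 clk=1 w3=1 w1=1 w5=1
t5.Δ1 w0=1 w4=1 w2=1 clk=0 w3=1 w1=1 w5=0
t6.Δ0 w0=1 w4=1 w2=1 clk=0 w3=1 w1=1 w5=0
t6.Δ1 w0=1 w4=1 w2=1 clk=1 w3=1 w1=1 w5=1
t6.Δ2 w0=1 w4=1 w2=1 clk=1 w3=0 w1=1 w5=1
t7.Δ0 w0=1 w4=1 w2=1 clk=1 w3=0 w1=1 w5=1
t7.Δ1 w0=1 w4=1 w2=0 clk=0 w3=0 w1=1 w5=0
t7.Δ2 w0=0 w4=1 w2=0 clk=0 w3=0 w1=1 w5=0
t8.Δ0 w0=0 w4=1 w2=0 clk=0 w3=0 w1=1 w5=0
t8.Δ1 w0=0 w4=1 w2=1 clk=1 w3=0 w1=1 w5=1
t8.Δ2 w0=1 w4=1 w2=1 clk=1 w3=0 w1=0 w5=1
t8.Δ3 w0=0 w4=1 w2=1 clk=1 w3=0 w1=0 w5=1
t9.Δ0 w0=0 w4=1 w2=1 clk=1 w3=0 w1=0 w5=1
t9.Δ1 w0=0 w4=1 w2=0 clk=0 w3=0 w1=0 w5=1
t9.Δ2 w0=1 w4=0 w2=0 clk=0 w3=0 w1=0 w5=1
t9.Δ3 w0=0 w4=0 w2=0 clk=0 w3=0 w1=0 w5=1
t10.Δ0 w0=0 w4=0 w2=0 clk=0 w3=0 w1=0 w5=1
t10.Δ1 w0=0 w4=0 w2=1 clk=1 w3=0 w1=0 w5=1
t10.Δ2 w0=1 w4=1 w2=1 clk=1 w3=1 w1=0 w5=1
t10.Δ3 w0=0 w4=1 w2=1 clk=1 w3=1 w1=0 w5=1
t11.Δ0 w0=0 w4=1 w2=1 clk=1 w3=1 w1=0 w5=1
t11.Δ1 w0=0 w4=1 w2=0 clk=0 w3=1 w1=0 w5=1
t11.Δ2 w0=1 w4=0 w2=0 clk=0 w3=1 w1=0 w5=1
t11.Δ3 w0=0 w4=0 w2=0 clk=0 w3=1 w1=0 w5=1
t12.Δ0 w0=0 w4=0 w2=0 clk=0 w3=1 w1=0 w5=1
t12.Δ1 w0=0 w4=0 w2=1 clk=1 w3=1 w1=0 w5=1
t12.Δ2 w0=1 w4=1 w2=1 clk=1 w3=1 w1=1 w5=1
t13.Δ0 w0=1 w4=1 w2=1 clk=1 w3=1 w1=1 w5=1
t13.Δ1 w0=1 w4=1 w2=0 clk=0 w3=1 w1=1 w5=0
t13.Δ2 w0=0 w4=1 w2=0 clk=0 w3=1 w1=1 w5=0
t14.Δ0 w0=0 w4=1 w2=0 clk=0 w3=1 w1=1 w5=0
t14.Δ1 w0=0 w4=1 w2=1 clk=1 w3=1 w1=1 w5=1
t14.Δ2 w0=1 w4=1 w2=1 clk=1 w3=0 w1=1 w5=1

0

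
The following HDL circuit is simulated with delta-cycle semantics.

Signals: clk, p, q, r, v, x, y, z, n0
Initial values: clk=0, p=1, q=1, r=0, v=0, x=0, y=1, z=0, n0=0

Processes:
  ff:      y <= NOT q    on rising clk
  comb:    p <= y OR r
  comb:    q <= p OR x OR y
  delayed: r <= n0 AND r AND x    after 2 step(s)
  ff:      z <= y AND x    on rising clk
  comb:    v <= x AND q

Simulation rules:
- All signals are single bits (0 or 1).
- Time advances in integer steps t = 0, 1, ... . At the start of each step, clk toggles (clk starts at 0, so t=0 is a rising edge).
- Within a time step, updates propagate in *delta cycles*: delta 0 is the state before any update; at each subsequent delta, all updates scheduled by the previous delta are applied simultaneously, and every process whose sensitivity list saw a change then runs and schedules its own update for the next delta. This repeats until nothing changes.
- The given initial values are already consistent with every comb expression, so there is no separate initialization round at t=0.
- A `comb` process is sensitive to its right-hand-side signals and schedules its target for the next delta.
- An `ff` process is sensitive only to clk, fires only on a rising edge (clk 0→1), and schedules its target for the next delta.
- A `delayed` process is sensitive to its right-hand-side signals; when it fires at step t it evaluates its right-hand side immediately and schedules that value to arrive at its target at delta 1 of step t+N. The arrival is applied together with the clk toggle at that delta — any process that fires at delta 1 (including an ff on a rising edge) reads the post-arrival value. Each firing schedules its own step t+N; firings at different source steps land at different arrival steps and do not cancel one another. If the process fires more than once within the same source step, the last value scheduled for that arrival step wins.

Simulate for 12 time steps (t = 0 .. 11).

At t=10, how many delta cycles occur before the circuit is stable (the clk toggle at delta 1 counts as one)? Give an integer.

3

t=0 Δ0: p=1 x=0 q=1 clk=0 n0=0 y=1 v=0 r=0 z=0
  Δ1: clk:0→1
  Δ2: y:1→0
  Δ3: p:1→0
  Δ4: q:1→0
  (4Δ to stable)
t=1 Δ0: p=0 x=0 q=0 clk=1 n0=0 y=0 v=0 r=0 z=0
  Δ1: clk:1→0
  (1Δ to stable)
t=2 Δ0: p=0 x=0 q=0 clk=0 n0=0 y=0 v=0 r=0 z=0
  Δ1: clk:0→1
  Δ2: y:0→1
  Δ3: p:0→1, q:0→1
  (3Δ to stable)
t=3 Δ0: p=1 x=0 q=1 clk=1 n0=0 y=1 v=0 r=0 z=0
  Δ1: clk:1→0
  (1Δ to stable)
t=4 Δ0: p=1 x=0 q=1 clk=0 n0=0 y=1 v=0 r=0 z=0
  Δ1: clk:0→1
  Δ2: y:1→0
  Δ3: p:1→0
  Δ4: q:1→0
  (4Δ to stable)
t=5 Δ0: p=0 x=0 q=0 clk=1 n0=0 y=0 v=0 r=0 z=0
  Δ1: clk:1→0
  (1Δ to stable)
t=6 Δ0: p=0 x=0 q=0 clk=0 n0=0 y=0 v=0 r=0 z=0
  Δ1: clk:0→1
  Δ2: y:0→1
  Δ3: p:0→1, q:0→1
  (3Δ to stable)
t=7 Δ0: p=1 x=0 q=1 clk=1 n0=0 y=1 v=0 r=0 z=0
  Δ1: clk:1→0
  (1Δ to stable)
t=8 Δ0: p=1 x=0 q=1 clk=0 n0=0 y=1 v=0 r=0 z=0
  Δ1: clk:0→1
  Δ2: y:1→0
  Δ3: p:1→0
  Δ4: q:1→0
  (4Δ to stable)
t=9 Δ0: p=0 x=0 q=0 clk=1 n0=0 y=0 v=0 r=0 z=0
  Δ1: clk:1→0
  (1Δ to stable)
t=10 Δ0: p=0 x=0 q=0 clk=0 n0=0 y=0 v=0 r=0 z=0
  Δ1: clk:0→1
  Δ2: y:0→1
  Δ3: p:0→1, q:0→1
  (3Δ to stable)
t=11 Δ0: p=1 x=0 q=1 clk=1 n0=0 y=1 v=0 r=0 z=0
  Δ1: clk:1→0
  (1Δ to stable)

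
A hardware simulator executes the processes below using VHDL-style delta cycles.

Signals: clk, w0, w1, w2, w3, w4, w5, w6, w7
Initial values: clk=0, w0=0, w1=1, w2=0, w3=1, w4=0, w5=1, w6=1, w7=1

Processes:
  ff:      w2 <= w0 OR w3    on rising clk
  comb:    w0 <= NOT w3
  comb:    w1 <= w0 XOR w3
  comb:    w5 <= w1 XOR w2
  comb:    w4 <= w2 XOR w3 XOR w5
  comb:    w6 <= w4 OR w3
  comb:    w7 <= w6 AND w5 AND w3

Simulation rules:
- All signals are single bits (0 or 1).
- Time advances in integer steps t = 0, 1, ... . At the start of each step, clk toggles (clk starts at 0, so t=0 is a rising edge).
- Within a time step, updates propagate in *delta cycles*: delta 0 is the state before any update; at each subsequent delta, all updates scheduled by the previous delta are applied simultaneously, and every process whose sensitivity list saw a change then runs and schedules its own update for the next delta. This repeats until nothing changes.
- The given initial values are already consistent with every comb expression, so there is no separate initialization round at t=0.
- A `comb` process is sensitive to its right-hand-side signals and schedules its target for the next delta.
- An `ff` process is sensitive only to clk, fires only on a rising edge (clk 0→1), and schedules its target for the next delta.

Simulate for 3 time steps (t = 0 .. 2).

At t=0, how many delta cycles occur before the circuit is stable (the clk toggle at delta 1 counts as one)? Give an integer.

t0.Δ0 w3=1 w0=0 w7=1 w2=0 w6=1 clk=0 w4=0 w5=1 w1=1
t0.Δ1 w3=1 w0=0 w7=1 w2=0 w6=1 clk=1 w4=0 w5=1 w1=1
t0.Δ2 w3=1 w0=0 w7=1 w2=1 w6=1 clk=1 w4=0 w5=1 w1=1
t0.Δ3 w3=1 w0=0 w7=1 w2=1 w6=1 clk=1 w4=1 w5=0 w1=1
t0.Δ4 w3=1 w0=0 w7=0 w2=1 w6=1 clk=1 w4=0 w5=0 w1=1
t1.Δ0 w3=1 w0=0 w7=0 w2=1 w6=1 clk=1 w4=0 w5=0 w1=1
t1.Δ1 w3=1 w0=0 w7=0 w2=1 w6=1 clk=0 w4=0 w5=0 w1=1
t2.Δ0 w3=1 w0=0 w7=0 w2=1 w6=1 clk=0 w4=0 w5=0 w1=1
t2.Δ1 w3=1 w0=0 w7=0 w2=1 w6=1 clk=1 w4=0 w5=0 w1=1

4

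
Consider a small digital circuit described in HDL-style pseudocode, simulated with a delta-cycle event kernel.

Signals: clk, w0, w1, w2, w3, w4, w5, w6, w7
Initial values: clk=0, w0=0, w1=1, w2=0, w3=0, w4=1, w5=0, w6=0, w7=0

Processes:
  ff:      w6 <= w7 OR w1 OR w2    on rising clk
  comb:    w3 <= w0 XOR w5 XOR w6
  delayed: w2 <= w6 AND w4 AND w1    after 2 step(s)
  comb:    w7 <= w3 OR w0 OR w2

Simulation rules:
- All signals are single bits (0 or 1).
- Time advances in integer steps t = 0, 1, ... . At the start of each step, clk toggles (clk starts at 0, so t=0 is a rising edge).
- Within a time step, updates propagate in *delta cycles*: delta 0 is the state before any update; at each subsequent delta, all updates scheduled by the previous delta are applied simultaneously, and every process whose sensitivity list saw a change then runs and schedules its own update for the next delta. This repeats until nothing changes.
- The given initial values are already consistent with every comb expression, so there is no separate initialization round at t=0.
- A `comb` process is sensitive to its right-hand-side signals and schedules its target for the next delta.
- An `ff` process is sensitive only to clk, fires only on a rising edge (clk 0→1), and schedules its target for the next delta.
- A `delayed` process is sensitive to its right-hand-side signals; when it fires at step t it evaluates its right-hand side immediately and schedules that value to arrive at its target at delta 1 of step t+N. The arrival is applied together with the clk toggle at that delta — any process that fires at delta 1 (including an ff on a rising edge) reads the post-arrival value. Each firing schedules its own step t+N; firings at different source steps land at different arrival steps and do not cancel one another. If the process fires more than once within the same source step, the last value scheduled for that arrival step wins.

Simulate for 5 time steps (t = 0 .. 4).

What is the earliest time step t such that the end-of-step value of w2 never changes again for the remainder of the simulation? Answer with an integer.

[bits: w4,w7,clk,w6,w2,w3,w1,w5,w0]
t=0: Δ0=100000100 Δ1=101000100 Δ2=101100100 Δ3=101101100 Δ4=111101100 | 4Δ
t=1: Δ0=111101100 Δ1=110101100 | 1Δ
t=2: Δ0=110101100 Δ1=111111100 | 1Δ
t=3: Δ0=111111100 Δ1=110111100 | 1Δ
t=4: Δ0=110111100 Δ1=111111100 | 1Δ

2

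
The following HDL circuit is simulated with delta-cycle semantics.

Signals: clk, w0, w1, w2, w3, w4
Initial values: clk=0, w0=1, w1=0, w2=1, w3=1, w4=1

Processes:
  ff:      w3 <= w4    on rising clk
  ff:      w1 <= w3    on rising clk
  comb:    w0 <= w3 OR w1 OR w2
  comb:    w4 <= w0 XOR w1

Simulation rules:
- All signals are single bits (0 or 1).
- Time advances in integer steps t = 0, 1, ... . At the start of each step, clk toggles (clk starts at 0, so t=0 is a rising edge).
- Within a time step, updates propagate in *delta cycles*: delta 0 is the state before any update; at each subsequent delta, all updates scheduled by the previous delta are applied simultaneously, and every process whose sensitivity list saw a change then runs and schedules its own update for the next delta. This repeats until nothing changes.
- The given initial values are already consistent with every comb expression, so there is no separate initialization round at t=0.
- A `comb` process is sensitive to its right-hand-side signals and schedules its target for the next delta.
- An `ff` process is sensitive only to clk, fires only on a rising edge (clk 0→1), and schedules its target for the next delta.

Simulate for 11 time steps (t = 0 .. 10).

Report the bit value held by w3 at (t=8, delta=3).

1

t0.Δ0 w1=0 w3=1 w0=1 w2=1 w4=1 clk=0
t0.Δ1 w1=0 w3=1 w0=1 w2=1 w4=1 clk=1
t0.Δ2 w1=1 w3=1 w0=1 w2=1 w4=1 clk=1
t0.Δ3 w1=1 w3=1 w0=1 w2=1 w4=0 clk=1
t1.Δ0 w1=1 w3=1 w0=1 w2=1 w4=0 clk=1
t1.Δ1 w1=1 w3=1 w0=1 w2=1 w4=0 clk=0
t2.Δ0 w1=1 w3=1 w0=1 w2=1 w4=0 clk=0
t2.Δ1 w1=1 w3=1 w0=1 w2=1 w4=0 clk=1
t2.Δ2 w1=1 w3=0 w0=1 w2=1 w4=0 clk=1
t3.Δ0 w1=1 w3=0 w0=1 w2=1 w4=0 clk=1
t3.Δ1 w1=1 w3=0 w0=1 w2=1 w4=0 clk=0
t4.Δ0 w1=1 w3=0 w0=1 w2=1 w4=0 clk=0
t4.Δ1 w1=1 w3=0 w0=1 w2=1 w4=0 clk=1
t4.Δ2 w1=0 w3=0 w0=1 w2=1 w4=0 clk=1
t4.Δ3 w1=0 w3=0 w0=1 w2=1 w4=1 clk=1
t5.Δ0 w1=0 w3=0 w0=1 w2=1 w4=1 clk=1
t5.Δ1 w1=0 w3=0 w0=1 w2=1 w4=1 clk=0
t6.Δ0 w1=0 w3=0 w0=1 w2=1 w4=1 clk=0
t6.Δ1 w1=0 w3=0 w0=1 w2=1 w4=1 clk=1
t6.Δ2 w1=0 w3=1 w0=1 w2=1 w4=1 clk=1
t7.Δ0 w1=0 w3=1 w0=1 w2=1 w4=1 clk=1
t7.Δ1 w1=0 w3=1 w0=1 w2=1 w4=1 clk=0
t8.Δ0 w1=0 w3=1 w0=1 w2=1 w4=1 clk=0
t8.Δ1 w1=0 w3=1 w0=1 w2=1 w4=1 clk=1
t8.Δ2 w1=1 w3=1 w0=1 w2=1 w4=1 clk=1
t8.Δ3 w1=1 w3=1 w0=1 w2=1 w4=0 clk=1
t9.Δ0 w1=1 w3=1 w0=1 w2=1 w4=0 clk=1
t9.Δ1 w1=1 w3=1 w0=1 w2=1 w4=0 clk=0
t10.Δ0 w1=1 w3=1 w0=1 w2=1 w4=0 clk=0
t10.Δ1 w1=1 w3=1 w0=1 w2=1 w4=0 clk=1
t10.Δ2 w1=1 w3=0 w0=1 w2=1 w4=0 clk=1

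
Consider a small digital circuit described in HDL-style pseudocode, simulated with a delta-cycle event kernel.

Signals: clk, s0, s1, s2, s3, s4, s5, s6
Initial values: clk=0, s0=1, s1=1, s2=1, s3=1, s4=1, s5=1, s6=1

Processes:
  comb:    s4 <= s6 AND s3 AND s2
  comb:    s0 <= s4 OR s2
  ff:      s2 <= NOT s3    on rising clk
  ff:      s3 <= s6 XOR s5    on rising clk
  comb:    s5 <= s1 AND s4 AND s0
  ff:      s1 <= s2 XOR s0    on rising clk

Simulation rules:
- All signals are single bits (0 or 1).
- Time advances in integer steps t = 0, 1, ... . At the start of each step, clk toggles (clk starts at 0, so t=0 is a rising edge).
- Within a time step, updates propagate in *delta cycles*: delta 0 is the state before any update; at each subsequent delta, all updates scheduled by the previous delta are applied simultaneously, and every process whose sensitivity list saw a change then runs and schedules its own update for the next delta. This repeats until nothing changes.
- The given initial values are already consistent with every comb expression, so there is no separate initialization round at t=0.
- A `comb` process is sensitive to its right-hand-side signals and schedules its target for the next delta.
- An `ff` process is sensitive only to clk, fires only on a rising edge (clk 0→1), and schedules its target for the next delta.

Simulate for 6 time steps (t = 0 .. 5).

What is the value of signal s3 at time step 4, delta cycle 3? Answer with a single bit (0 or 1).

1

t0.Δ0 clk=0 s6=1 s2=1 s1=1 s4=1 s0=1 s3=1 s5=1
t0.Δ1 clk=1 s6=1 s2=1 s1=1 s4=1 s0=1 s3=1 s5=1
t0.Δ2 clk=1 s6=1 s2=0 s1=0 s4=1 s0=1 s3=0 s5=1
t0.Δ3 clk=1 s6=1 s2=0 s1=0 s4=0 s0=1 s3=0 s5=0
t0.Δ4 clk=1 s6=1 s2=0 s1=0 s4=0 s0=0 s3=0 s5=0
t1.Δ0 clk=1 s6=1 s2=0 s1=0 s4=0 s0=0 s3=0 s5=0
t1.Δ1 clk=0 s6=1 s2=0 s1=0 s4=0 s0=0 s3=0 s5=0
t2.Δ0 clk=0 s6=1 s2=0 s1=0 s4=0 s0=0 s3=0 s5=0
t2.Δ1 clk=1 s6=1 s2=0 s1=0 s4=0 s0=0 s3=0 s5=0
t2.Δ2 clk=1 s6=1 s2=1 s1=0 s4=0 s0=0 s3=1 s5=0
t2.Δ3 clk=1 s6=1 s2=1 s1=0 s4=1 s0=1 s3=1 s5=0
t3.Δ0 clk=1 s6=1 s2=1 s1=0 s4=1 s0=1 s3=1 s5=0
t3.Δ1 clk=0 s6=1 s2=1 s1=0 s4=1 s0=1 s3=1 s5=0
t4.Δ0 clk=0 s6=1 s2=1 s1=0 s4=1 s0=1 s3=1 s5=0
t4.Δ1 clk=1 s6=1 s2=1 s1=0 s4=1 s0=1 s3=1 s5=0
t4.Δ2 clk=1 s6=1 s2=0 s1=0 s4=1 s0=1 s3=1 s5=0
t4.Δ3 clk=1 s6=1 s2=0 s1=0 s4=0 s0=1 s3=1 s5=0
t4.Δ4 clk=1 s6=1 s2=0 s1=0 s4=0 s0=0 s3=1 s5=0
t5.Δ0 clk=1 s6=1 s2=0 s1=0 s4=0 s0=0 s3=1 s5=0
t5.Δ1 clk=0 s6=1 s2=0 s1=0 s4=0 s0=0 s3=1 s5=0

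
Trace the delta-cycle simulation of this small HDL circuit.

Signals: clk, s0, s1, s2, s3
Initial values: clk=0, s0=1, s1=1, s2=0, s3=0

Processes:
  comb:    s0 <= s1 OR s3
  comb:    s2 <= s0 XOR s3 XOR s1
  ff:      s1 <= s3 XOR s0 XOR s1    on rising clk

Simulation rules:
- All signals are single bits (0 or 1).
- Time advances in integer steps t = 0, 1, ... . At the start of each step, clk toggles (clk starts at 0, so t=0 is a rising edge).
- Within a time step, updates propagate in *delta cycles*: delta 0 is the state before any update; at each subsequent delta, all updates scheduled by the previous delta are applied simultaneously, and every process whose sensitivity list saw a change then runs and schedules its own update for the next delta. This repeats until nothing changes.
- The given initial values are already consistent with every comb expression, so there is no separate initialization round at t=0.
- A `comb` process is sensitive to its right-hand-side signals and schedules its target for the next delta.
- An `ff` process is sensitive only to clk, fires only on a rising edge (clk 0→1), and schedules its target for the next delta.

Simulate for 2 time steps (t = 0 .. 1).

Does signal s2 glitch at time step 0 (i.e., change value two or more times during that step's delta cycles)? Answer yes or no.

[bits: clk,s1,s2,s3,s0]
t=0: Δ0=01001 Δ1=11001 Δ2=10001 Δ3=10100 Δ4=10000 | 4Δ
t=1: Δ0=10000 Δ1=00000 | 1Δ

yes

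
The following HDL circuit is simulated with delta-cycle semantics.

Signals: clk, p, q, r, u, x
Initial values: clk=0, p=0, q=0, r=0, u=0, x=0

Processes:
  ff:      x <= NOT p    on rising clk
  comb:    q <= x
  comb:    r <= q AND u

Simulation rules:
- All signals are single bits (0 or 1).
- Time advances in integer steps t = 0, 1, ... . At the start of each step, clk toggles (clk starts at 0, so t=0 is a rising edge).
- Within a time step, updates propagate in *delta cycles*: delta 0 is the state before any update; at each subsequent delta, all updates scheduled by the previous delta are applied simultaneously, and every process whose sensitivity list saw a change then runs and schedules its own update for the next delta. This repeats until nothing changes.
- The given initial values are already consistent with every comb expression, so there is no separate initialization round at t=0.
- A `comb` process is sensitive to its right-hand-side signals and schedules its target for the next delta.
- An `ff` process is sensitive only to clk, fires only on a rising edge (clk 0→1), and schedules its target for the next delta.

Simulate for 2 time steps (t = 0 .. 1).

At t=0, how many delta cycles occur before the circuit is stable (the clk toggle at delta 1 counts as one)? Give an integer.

t0.Δ0 r=0 p=0 q=0 u=0 x=0 clk=0
t0.Δ1 r=0 p=0 q=0 u=0 x=0 clk=1
t0.Δ2 r=0 p=0 q=0 u=0 x=1 clk=1
t0.Δ3 r=0 p=0 q=1 u=0 x=1 clk=1
t1.Δ0 r=0 p=0 q=1 u=0 x=1 clk=1
t1.Δ1 r=0 p=0 q=1 u=0 x=1 clk=0

3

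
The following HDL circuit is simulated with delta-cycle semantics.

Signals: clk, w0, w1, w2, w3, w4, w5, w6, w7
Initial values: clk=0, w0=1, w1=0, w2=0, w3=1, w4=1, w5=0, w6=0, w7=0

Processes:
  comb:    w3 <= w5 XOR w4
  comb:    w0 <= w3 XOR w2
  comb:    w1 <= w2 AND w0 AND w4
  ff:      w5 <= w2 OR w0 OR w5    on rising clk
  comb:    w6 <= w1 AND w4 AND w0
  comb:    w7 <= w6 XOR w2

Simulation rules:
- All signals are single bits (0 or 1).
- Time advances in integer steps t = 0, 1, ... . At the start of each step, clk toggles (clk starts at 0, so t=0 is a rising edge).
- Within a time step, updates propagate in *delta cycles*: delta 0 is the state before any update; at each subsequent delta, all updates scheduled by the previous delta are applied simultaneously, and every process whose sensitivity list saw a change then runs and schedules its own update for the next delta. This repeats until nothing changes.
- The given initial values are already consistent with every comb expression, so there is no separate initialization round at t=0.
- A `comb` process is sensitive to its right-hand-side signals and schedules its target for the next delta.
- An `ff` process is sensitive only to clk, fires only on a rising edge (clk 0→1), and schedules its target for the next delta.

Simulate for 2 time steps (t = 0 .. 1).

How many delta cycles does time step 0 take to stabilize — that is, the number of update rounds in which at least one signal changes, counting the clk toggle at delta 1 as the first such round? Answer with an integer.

4

[bits: clk,w4,w2,w6,w3,w0,w5,w1,w7]
t=0: Δ0=010011000 Δ1=110011000 Δ2=110011100 Δ3=110001100 Δ4=110000100 | 4Δ
t=1: Δ0=110000100 Δ1=010000100 | 1Δ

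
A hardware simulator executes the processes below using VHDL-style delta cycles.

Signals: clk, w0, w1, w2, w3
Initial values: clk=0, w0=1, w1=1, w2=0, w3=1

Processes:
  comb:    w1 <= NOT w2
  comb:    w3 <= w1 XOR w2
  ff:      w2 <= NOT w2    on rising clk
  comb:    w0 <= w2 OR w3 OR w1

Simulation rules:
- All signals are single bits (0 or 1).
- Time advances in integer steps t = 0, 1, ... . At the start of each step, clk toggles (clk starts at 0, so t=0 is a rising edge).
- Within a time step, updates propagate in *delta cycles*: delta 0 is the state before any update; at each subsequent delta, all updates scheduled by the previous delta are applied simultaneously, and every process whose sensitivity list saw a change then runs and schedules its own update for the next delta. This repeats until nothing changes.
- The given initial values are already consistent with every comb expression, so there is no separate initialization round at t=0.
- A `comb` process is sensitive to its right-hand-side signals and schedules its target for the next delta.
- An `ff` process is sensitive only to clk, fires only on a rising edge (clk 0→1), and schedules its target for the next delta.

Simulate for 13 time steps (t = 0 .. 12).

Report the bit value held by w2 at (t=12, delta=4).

1

t0.Δ0 w2=0 clk=0 w3=1 w0=1 w1=1
t0.Δ1 w2=0 clk=1 w3=1 w0=1 w1=1
t0.Δ2 w2=1 clk=1 w3=1 w0=1 w1=1
t0.Δ3 w2=1 clk=1 w3=0 w0=1 w1=0
t0.Δ4 w2=1 clk=1 w3=1 w0=1 w1=0
t1.Δ0 w2=1 clk=1 w3=1 w0=1 w1=0
t1.Δ1 w2=1 clk=0 w3=1 w0=1 w1=0
t2.Δ0 w2=1 clk=0 w3=1 w0=1 w1=0
t2.Δ1 w2=1 clk=1 w3=1 w0=1 w1=0
t2.Δ2 w2=0 clk=1 w3=1 w0=1 w1=0
t2.Δ3 w2=0 clk=1 w3=0 w0=1 w1=1
t2.Δ4 w2=0 clk=1 w3=1 w0=1 w1=1
t3.Δ0 w2=0 clk=1 w3=1 w0=1 w1=1
t3.Δ1 w2=0 clk=0 w3=1 w0=1 w1=1
t4.Δ0 w2=0 clk=0 w3=1 w0=1 w1=1
t4.Δ1 w2=0 clk=1 w3=1 w0=1 w1=1
t4.Δ2 w2=1 clk=1 w3=1 w0=1 w1=1
t4.Δ3 w2=1 clk=1 w3=0 w0=1 w1=0
t4.Δ4 w2=1 clk=1 w3=1 w0=1 w1=0
t5.Δ0 w2=1 clk=1 w3=1 w0=1 w1=0
t5.Δ1 w2=1 clk=0 w3=1 w0=1 w1=0
t6.Δ0 w2=1 clk=0 w3=1 w0=1 w1=0
t6.Δ1 w2=1 clk=1 w3=1 w0=1 w1=0
t6.Δ2 w2=0 clk=1 w3=1 w0=1 w1=0
t6.Δ3 w2=0 clk=1 w3=0 w0=1 w1=1
t6.Δ4 w2=0 clk=1 w3=1 w0=1 w1=1
t7.Δ0 w2=0 clk=1 w3=1 w0=1 w1=1
t7.Δ1 w2=0 clk=0 w3=1 w0=1 w1=1
t8.Δ0 w2=0 clk=0 w3=1 w0=1 w1=1
t8.Δ1 w2=0 clk=1 w3=1 w0=1 w1=1
t8.Δ2 w2=1 clk=1 w3=1 w0=1 w1=1
t8.Δ3 w2=1 clk=1 w3=0 w0=1 w1=0
t8.Δ4 w2=1 clk=1 w3=1 w0=1 w1=0
t9.Δ0 w2=1 clk=1 w3=1 w0=1 w1=0
t9.Δ1 w2=1 clk=0 w3=1 w0=1 w1=0
t10.Δ0 w2=1 clk=0 w3=1 w0=1 w1=0
t10.Δ1 w2=1 clk=1 w3=1 w0=1 w1=0
t10.Δ2 w2=0 clk=1 w3=1 w0=1 w1=0
t10.Δ3 w2=0 clk=1 w3=0 w0=1 w1=1
t10.Δ4 w2=0 clk=1 w3=1 w0=1 w1=1
t11.Δ0 w2=0 clk=1 w3=1 w0=1 w1=1
t11.Δ1 w2=0 clk=0 w3=1 w0=1 w1=1
t12.Δ0 w2=0 clk=0 w3=1 w0=1 w1=1
t12.Δ1 w2=0 clk=1 w3=1 w0=1 w1=1
t12.Δ2 w2=1 clk=1 w3=1 w0=1 w1=1
t12.Δ3 w2=1 clk=1 w3=0 w0=1 w1=0
t12.Δ4 w2=1 clk=1 w3=1 w0=1 w1=0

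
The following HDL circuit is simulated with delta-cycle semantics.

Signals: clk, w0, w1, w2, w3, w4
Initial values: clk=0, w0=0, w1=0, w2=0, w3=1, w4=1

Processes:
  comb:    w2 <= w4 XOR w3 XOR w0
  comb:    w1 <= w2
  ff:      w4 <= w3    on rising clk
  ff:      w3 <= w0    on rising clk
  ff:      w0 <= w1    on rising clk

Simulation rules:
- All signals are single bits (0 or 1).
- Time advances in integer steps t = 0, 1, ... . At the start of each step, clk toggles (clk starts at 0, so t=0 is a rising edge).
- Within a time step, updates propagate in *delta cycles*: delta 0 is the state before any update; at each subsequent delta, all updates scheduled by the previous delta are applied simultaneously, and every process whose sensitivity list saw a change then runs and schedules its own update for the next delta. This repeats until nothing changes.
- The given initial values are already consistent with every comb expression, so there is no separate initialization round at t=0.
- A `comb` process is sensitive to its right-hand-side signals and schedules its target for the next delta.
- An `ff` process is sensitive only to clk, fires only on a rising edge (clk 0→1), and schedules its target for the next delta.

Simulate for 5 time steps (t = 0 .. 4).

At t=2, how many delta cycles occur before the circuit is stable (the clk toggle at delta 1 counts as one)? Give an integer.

2

t0.Δ0 w3=1 w0=0 w1=0 w4=1 w2=0 clk=0
t0.Δ1 w3=1 w0=0 w1=0 w4=1 w2=0 clk=1
t0.Δ2 w3=0 w0=0 w1=0 w4=1 w2=0 clk=1
t0.Δ3 w3=0 w0=0 w1=0 w4=1 w2=1 clk=1
t0.Δ4 w3=0 w0=0 w1=1 w4=1 w2=1 clk=1
t1.Δ0 w3=0 w0=0 w1=1 w4=1 w2=1 clk=1
t1.Δ1 w3=0 w0=0 w1=1 w4=1 w2=1 clk=0
t2.Δ0 w3=0 w0=0 w1=1 w4=1 w2=1 clk=0
t2.Δ1 w3=0 w0=0 w1=1 w4=1 w2=1 clk=1
t2.Δ2 w3=0 w0=1 w1=1 w4=0 w2=1 clk=1
t3.Δ0 w3=0 w0=1 w1=1 w4=0 w2=1 clk=1
t3.Δ1 w3=0 w0=1 w1=1 w4=0 w2=1 clk=0
t4.Δ0 w3=0 w0=1 w1=1 w4=0 w2=1 clk=0
t4.Δ1 w3=0 w0=1 w1=1 w4=0 w2=1 clk=1
t4.Δ2 w3=1 w0=1 w1=1 w4=0 w2=1 clk=1
t4.Δ3 w3=1 w0=1 w1=1 w4=0 w2=0 clk=1
t4.Δ4 w3=1 w0=1 w1=0 w4=0 w2=0 clk=1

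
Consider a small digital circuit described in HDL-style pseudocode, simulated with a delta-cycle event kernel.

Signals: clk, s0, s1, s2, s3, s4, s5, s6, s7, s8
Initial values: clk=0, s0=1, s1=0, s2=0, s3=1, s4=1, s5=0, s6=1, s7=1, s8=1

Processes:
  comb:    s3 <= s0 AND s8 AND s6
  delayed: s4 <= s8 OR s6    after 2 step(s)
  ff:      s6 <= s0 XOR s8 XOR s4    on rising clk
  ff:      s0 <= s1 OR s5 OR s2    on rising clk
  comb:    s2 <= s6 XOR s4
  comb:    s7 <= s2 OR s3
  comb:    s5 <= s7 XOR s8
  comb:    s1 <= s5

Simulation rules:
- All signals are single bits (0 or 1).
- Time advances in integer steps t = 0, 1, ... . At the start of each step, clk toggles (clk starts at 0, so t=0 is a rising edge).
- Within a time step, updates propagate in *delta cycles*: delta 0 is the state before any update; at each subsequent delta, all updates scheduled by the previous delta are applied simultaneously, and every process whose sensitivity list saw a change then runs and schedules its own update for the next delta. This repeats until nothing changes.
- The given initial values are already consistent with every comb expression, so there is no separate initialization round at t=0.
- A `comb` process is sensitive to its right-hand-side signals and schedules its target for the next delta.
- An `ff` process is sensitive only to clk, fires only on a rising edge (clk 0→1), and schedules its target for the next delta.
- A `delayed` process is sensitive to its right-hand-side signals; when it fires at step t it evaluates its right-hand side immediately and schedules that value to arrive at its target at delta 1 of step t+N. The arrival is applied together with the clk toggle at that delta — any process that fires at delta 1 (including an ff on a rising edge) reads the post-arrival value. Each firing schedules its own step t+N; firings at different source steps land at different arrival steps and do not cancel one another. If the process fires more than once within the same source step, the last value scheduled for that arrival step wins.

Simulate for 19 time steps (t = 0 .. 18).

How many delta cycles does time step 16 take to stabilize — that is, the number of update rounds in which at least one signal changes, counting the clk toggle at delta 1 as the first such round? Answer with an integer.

t=0 Δ0: s4=1 s2=0 s0=1 s1=0 s5=0 clk=0 s7=1 s3=1 s6=1 s8=1
  Δ1: clk:0→1
  Δ2: s0:1→0
  Δ3: s3:1→0
  Δ4: s7:1→0
  Δ5: s5:0→1
  Δ6: s1:0→1
  (6Δ to stable)
t=1 Δ0: s4=1 s2=0 s0=0 s1=1 s5=1 clk=1 s7=0 s3=0 s6=1 s8=1
  Δ1: clk:1→0
  (1Δ to stable)
t=2 Δ0: s4=1 s2=0 s0=0 s1=1 s5=1 clk=0 s7=0 s3=0 s6=1 s8=1
  Δ1: clk:0→1
  Δ2: s0:0→1, s6:1→0
  Δ3: s2:0→1
  Δ4: s7:0→1
  Δ5: s5:1→0
  Δ6: s1:1→0
  (6Δ to stable)
t=3 Δ0: s4=1 s2=1 s0=1 s1=0 s5=0 clk=1 s7=1 s3=0 s6=0 s8=1
  Δ1: clk:1→0
  (1Δ to stable)
t=4 Δ0: s4=1 s2=1 s0=1 s1=0 s5=0 clk=0 s7=1 s3=0 s6=0 s8=1
  Δ1: clk:0→1
  Δ2: s6:0→1
  Δ3: s2:1→0, s3:0→1
  (3Δ to stable)
t=5 Δ0: s4=1 s2=0 s0=1 s1=0 s5=0 clk=1 s7=1 s3=1 s6=1 s8=1
  Δ1: clk:1→0
  (1Δ to stable)
t=6 Δ0: s4=1 s2=0 s0=1 s1=0 s5=0 clk=0 s7=1 s3=1 s6=1 s8=1
  Δ1: clk:0→1
  Δ2: s0:1→0
  Δ3: s3:1→0
  Δ4: s7:1→0
  Δ5: s5:0→1
  Δ6: s1:0→1
  (6Δ to stable)
t=7 Δ0: s4=1 s2=0 s0=0 s1=1 s5=1 clk=1 s7=0 s3=0 s6=1 s8=1
  Δ1: clk:1→0
  (1Δ to stable)
t=8 Δ0: s4=1 s2=0 s0=0 s1=1 s5=1 clk=0 s7=0 s3=0 s6=1 s8=1
  Δ1: clk:0→1
  Δ2: s0:0→1, s6:1→0
  Δ3: s2:0→1
  Δ4: s7:0→1
  Δ5: s5:1→0
  Δ6: s1:1→0
  (6Δ to stable)
t=9 Δ0: s4=1 s2=1 s0=1 s1=0 s5=0 clk=1 s7=1 s3=0 s6=0 s8=1
  Δ1: clk:1→0
  (1Δ to stable)
t=10 Δ0: s4=1 s2=1 s0=1 s1=0 s5=0 clk=0 s7=1 s3=0 s6=0 s8=1
  Δ1: clk:0→1
  Δ2: s6:0→1
  Δ3: s2:1→0, s3:0→1
  (3Δ to stable)
t=11 Δ0: s4=1 s2=0 s0=1 s1=0 s5=0 clk=1 s7=1 s3=1 s6=1 s8=1
  Δ1: clk:1→0
  (1Δ to stable)
t=12 Δ0: s4=1 s2=0 s0=1 s1=0 s5=0 clk=0 s7=1 s3=1 s6=1 s8=1
  Δ1: clk:0→1
  Δ2: s0:1→0
  Δ3: s3:1→0
  Δ4: s7:1→0
  Δ5: s5:0→1
  Δ6: s1:0→1
  (6Δ to stable)
t=13 Δ0: s4=1 s2=0 s0=0 s1=1 s5=1 clk=1 s7=0 s3=0 s6=1 s8=1
  Δ1: clk:1→0
  (1Δ to stable)
t=14 Δ0: s4=1 s2=0 s0=0 s1=1 s5=1 clk=0 s7=0 s3=0 s6=1 s8=1
  Δ1: clk:0→1
  Δ2: s0:0→1, s6:1→0
  Δ3: s2:0→1
  Δ4: s7:0→1
  Δ5: s5:1→0
  Δ6: s1:1→0
  (6Δ to stable)
t=15 Δ0: s4=1 s2=1 s0=1 s1=0 s5=0 clk=1 s7=1 s3=0 s6=0 s8=1
  Δ1: clk:1→0
  (1Δ to stable)
t=16 Δ0: s4=1 s2=1 s0=1 s1=0 s5=0 clk=0 s7=1 s3=0 s6=0 s8=1
  Δ1: clk:0→1
  Δ2: s6:0→1
  Δ3: s2:1→0, s3:0→1
  (3Δ to stable)
t=17 Δ0: s4=1 s2=0 s0=1 s1=0 s5=0 clk=1 s7=1 s3=1 s6=1 s8=1
  Δ1: clk:1→0
  (1Δ to stable)
t=18 Δ0: s4=1 s2=0 s0=1 s1=0 s5=0 clk=0 s7=1 s3=1 s6=1 s8=1
  Δ1: clk:0→1
  Δ2: s0:1→0
  Δ3: s3:1→0
  Δ4: s7:1→0
  Δ5: s5:0→1
  Δ6: s1:0→1
  (6Δ to stable)

3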